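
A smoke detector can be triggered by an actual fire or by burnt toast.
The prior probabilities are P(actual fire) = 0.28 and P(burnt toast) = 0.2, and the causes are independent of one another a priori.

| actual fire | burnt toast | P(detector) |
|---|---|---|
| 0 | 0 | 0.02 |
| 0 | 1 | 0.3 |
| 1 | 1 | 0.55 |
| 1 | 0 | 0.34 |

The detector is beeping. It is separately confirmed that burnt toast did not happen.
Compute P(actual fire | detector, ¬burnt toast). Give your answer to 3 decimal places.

P(detector | ¬burnt toast) = 0.02×0.72 + 0.34×0.28 = 0.014400 + 0.095200 = 0.109600
The actual fire-present share is 0.34×0.28 = 0.095200.
P(actual fire | detector, ¬burnt toast) = 0.095200 / 0.109600 ≈ 0.869

P(actual fire | detector, ¬burnt toast) ≈ 0.869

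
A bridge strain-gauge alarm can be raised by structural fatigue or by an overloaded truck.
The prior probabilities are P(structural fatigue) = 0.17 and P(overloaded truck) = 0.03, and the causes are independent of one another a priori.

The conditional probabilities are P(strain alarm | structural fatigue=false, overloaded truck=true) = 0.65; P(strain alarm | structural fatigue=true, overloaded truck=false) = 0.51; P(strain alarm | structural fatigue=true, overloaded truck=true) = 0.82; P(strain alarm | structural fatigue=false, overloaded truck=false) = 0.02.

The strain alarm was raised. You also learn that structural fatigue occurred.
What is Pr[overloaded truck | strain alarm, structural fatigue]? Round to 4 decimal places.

Pr[overloaded truck | strain alarm, structural fatigue] ≈ 0.0474

P(strain alarm | structural fatigue) = 0.51*0.97 + 0.82*0.03 = 0.494700 + 0.024600 = 0.519300
Of this, 0.024600 comes from 0.82*0.03 (the overloaded truck=true cases).
So P(overloaded truck | strain alarm, structural fatigue) = 0.024600/0.519300 ≈ 0.0474.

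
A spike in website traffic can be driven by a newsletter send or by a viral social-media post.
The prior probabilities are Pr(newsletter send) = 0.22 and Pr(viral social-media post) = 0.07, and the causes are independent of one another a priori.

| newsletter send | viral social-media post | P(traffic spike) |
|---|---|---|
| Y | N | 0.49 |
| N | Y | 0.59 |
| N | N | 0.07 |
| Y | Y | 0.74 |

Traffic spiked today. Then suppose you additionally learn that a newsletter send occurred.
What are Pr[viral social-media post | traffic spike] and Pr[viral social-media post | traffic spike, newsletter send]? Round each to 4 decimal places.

By total probability over the 4 (newsletter send, viral social-media post) configurations:
  P(traffic spike) = 0.07×0.78×0.93 + 0.59×0.78×0.07 + 0.49×0.22×0.93 + 0.74×0.22×0.07
        = 0.050778 + 0.032214 + 0.100254 + 0.011396 = 0.194642
Configurations with viral social-media post contribute 0.043610, so
  P(viral social-media post | traffic spike) = 0.043610 / 0.194642 ≈ 0.2241

With the extra evidence:
P(traffic spike | newsletter send) = 0.49*0.93 + 0.74*0.07 = 0.455700 + 0.051800 = 0.507500
Of this, 0.051800 comes from 0.74*0.07 (the viral social-media post=true cases).
Hence the posterior is 0.051800/0.507500 ≈ 0.1021.
The drop from 0.2241 to 0.1021 is the explaining-away (discounting) effect.

Pr[viral social-media post | traffic spike] ≈ 0.2241; Pr[viral social-media post | traffic spike, newsletter send] ≈ 0.1021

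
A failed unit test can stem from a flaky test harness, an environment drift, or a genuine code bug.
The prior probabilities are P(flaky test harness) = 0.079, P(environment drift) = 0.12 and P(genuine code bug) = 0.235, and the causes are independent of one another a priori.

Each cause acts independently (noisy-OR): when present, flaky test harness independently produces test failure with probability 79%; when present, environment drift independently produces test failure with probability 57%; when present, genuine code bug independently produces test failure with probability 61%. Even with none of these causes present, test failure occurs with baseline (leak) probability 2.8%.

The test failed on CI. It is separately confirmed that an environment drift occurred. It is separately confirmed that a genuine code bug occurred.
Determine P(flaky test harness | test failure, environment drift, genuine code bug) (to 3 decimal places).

P(flaky test harness | test failure, environment drift, genuine code bug) ≈ 0.090

Under noisy-OR, P(test failure | causes) = 1 − (1−0.028)·∏(1−qᵢ) over the active causes.
P(test failure | environment drift, genuine code bug) = 0.836996·0.921 + 0.965769·0.079 = 0.770873 + 0.076296 = 0.847169
Of this, 0.076296 comes from 0.965769·0.079 (the flaky test harness=true cases).
So P(flaky test harness | test failure, environment drift, genuine code bug) = 0.076296/0.847169 ≈ 0.090.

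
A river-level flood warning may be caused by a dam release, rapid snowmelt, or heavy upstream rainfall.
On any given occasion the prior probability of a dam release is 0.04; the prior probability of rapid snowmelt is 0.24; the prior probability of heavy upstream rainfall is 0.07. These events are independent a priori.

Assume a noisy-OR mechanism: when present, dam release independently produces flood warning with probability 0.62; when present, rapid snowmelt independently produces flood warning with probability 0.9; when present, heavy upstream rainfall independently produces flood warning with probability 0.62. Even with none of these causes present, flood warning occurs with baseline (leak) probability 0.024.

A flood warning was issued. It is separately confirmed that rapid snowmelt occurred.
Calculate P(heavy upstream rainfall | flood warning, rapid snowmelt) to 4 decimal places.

Under noisy-OR, P(flood warning | causes) = 1 − (1−0.024)·∏(1−qᵢ) over the active causes.
For the numerator, keep only heavy upstream rainfall=true terms: 0.064708 + 0.002761 = 0.067469
The normalizing constant is 0.9024·0.96·0.93 + 0.962912·0.96·0.07 + 0.962912·0.04·0.93 + 0.985907·0.04·0.07 = 0.908952
P(heavy upstream rainfall | flood warning, rapid snowmelt) = 0.067469/0.908952 ≈ 0.0742

P(heavy upstream rainfall | flood warning, rapid snowmelt) ≈ 0.0742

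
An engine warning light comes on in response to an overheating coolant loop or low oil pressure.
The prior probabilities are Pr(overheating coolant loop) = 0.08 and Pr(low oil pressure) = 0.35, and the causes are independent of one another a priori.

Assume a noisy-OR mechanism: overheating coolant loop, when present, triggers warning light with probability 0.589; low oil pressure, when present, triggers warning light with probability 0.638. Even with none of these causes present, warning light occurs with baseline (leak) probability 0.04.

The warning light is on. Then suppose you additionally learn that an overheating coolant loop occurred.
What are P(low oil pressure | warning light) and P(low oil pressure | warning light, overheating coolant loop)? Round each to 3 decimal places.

Under noisy-OR, P(warning light | causes) = 1 − (1−0.04)·∏(1−qᵢ) over the active causes.
P(warning light) = 0.04×0.92×0.65 + 0.65248×0.92×0.35 + 0.60544×0.08×0.65 + 0.857169×0.08×0.35 = 0.023920 + 0.210099 + 0.031483 + 0.024001 = 0.289503
Restricting to configurations with low oil pressure present: 0.210099 + 0.024001 = 0.234100.
So P(low oil pressure | warning light) = 0.234100/0.289503 ≈ 0.809.

Now also conditioning on overheating coolant loop=true:
For the numerator, keep only low oil pressure=true terms: 0.857169×0.35 = 0.300009
The normalizing constant is 0.60544×0.65 + 0.857169×0.35 = 0.693545
P(low oil pressure | warning light, overheating coolant loop) = 0.300009/0.693545 ≈ 0.433

P(low oil pressure | warning light) ≈ 0.809; P(low oil pressure | warning light, overheating coolant loop) ≈ 0.433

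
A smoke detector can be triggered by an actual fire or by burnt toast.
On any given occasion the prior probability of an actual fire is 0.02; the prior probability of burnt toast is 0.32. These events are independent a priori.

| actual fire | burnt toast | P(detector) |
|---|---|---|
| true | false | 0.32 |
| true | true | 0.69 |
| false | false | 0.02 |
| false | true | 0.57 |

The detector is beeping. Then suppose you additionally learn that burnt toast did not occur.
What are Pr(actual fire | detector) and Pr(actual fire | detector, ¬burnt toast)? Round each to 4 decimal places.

Pr(actual fire | detector) ≈ 0.0437; Pr(actual fire | detector, ¬burnt toast) ≈ 0.2462

P(detector) = 0.02·0.98·0.68 + 0.57·0.98·0.32 + 0.32·0.02·0.68 + 0.69·0.02·0.32 = 0.013328 + 0.178752 + 0.004352 + 0.004416 = 0.200848
Restricting to configurations with actual fire present: 0.004352 + 0.004416 = 0.008768.
So P(actual fire | detector) = 0.008768/0.200848 ≈ 0.0437.

Now condition on the additional information:
P(detector | ¬burnt toast) = 0.02*0.98 + 0.32*0.02 = 0.019600 + 0.006400 = 0.026000
Restricting to configurations with actual fire present: 0.32*0.02 = 0.006400.
Hence the posterior is 0.006400/0.026000 ≈ 0.2462.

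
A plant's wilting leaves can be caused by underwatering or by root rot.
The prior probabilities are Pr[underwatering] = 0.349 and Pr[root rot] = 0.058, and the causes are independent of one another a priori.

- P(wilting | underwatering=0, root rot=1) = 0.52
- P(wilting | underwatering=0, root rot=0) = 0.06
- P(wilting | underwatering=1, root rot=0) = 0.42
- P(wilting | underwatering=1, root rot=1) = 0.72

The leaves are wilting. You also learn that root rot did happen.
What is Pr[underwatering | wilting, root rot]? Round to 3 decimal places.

Pr[underwatering | wilting, root rot] ≈ 0.426

By total probability over both values of underwatering:
  P(wilting | root rot) = 0.52×0.651 + 0.72×0.349
        = 0.338520 + 0.251280 = 0.589800
Configurations with underwatering contribute 0.251280, so
  P(underwatering | wilting, root rot) = 0.251280 / 0.589800 ≈ 0.426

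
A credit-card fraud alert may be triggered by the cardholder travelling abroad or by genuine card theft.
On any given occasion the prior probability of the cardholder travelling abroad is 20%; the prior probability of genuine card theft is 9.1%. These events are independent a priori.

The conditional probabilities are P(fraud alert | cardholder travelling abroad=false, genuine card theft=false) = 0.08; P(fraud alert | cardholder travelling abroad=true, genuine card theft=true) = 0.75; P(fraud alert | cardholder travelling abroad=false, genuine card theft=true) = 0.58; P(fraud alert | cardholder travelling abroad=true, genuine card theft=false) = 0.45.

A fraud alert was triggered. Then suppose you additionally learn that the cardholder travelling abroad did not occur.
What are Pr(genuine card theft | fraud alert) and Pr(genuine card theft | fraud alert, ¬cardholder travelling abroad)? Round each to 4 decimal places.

Pr(genuine card theft | fraud alert) ≈ 0.2853; Pr(genuine card theft | fraud alert, ¬cardholder travelling abroad) ≈ 0.4206

Weight on genuine card theft=true, given the evidence: 0.042224 + 0.013650 = 0.055874
The normalizing constant is 0.08*0.8*0.909 + 0.58*0.8*0.091 + 0.45*0.2*0.909 + 0.75*0.2*0.091 = 0.195860
Posterior = 0.055874 / 0.195860 ≈ 0.2853

With the extra evidence:
P(fraud alert | ¬cardholder travelling abroad) = 0.08·0.909 + 0.58·0.091 = 0.072720 + 0.052780 = 0.125500
The genuine card theft-present share is 0.58·0.091 = 0.052780.
P(genuine card theft | fraud alert, ¬cardholder travelling abroad) = 0.052780 / 0.125500 ≈ 0.4206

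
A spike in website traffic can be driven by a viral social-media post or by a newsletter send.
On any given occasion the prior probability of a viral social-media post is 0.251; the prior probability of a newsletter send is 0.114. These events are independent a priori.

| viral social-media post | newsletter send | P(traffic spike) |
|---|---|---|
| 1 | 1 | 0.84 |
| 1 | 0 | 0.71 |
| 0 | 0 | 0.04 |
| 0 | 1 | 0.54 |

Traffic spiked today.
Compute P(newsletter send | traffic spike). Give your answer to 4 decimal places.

P(newsletter send | traffic spike) ≈ 0.2755

Enumerate the 4 (viral social-media post, newsletter send) configurations and weight by the priors:
  P(traffic spike) = 0.04*0.749*0.886 + 0.54*0.749*0.114 + 0.71*0.251*0.886 + 0.84*0.251*0.114
        = 0.026545 + 0.046108 + 0.157894 + 0.024036 = 0.254583
Configurations with newsletter send contribute 0.070144, so
  P(newsletter send | traffic spike) = 0.070144 / 0.254583 ≈ 0.2755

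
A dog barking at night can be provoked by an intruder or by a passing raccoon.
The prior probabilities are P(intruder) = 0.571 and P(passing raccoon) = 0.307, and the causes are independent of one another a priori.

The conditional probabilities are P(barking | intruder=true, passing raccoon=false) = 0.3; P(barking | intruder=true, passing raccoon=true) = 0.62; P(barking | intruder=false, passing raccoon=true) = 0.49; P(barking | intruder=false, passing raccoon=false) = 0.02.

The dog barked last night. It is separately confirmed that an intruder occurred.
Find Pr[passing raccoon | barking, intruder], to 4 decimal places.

Pr[passing raccoon | barking, intruder] ≈ 0.4780

For the numerator, keep only passing raccoon=true terms: 0.62*0.307 = 0.190340
Normalizer over all consistent configurations: 0.3*0.693 + 0.62*0.307 = 0.398240
Posterior = 0.190340 / 0.398240 ≈ 0.4780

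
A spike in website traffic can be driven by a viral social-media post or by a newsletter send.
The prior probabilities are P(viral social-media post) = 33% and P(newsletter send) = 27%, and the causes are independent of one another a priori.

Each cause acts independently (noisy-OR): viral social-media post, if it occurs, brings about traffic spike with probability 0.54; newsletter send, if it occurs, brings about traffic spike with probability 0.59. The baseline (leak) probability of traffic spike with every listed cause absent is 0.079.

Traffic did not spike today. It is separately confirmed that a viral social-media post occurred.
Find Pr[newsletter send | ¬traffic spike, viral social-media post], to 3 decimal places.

Pr[newsletter send | ¬traffic spike, viral social-media post] ≈ 0.132

Under noisy-OR, P(traffic spike | causes) = 1 − (1−0.079)·∏(1−qᵢ) over the active causes.
Enumerate both values of newsletter send and weight by the priors:
  P(¬traffic spike | viral social-media post) = 0.42366·0.73 + 0.173701·0.27
        = 0.309272 + 0.046899 = 0.356171
Configurations with newsletter send contribute 0.046899, so
  P(newsletter send | ¬traffic spike, viral social-media post) = 0.046899 / 0.356171 ≈ 0.132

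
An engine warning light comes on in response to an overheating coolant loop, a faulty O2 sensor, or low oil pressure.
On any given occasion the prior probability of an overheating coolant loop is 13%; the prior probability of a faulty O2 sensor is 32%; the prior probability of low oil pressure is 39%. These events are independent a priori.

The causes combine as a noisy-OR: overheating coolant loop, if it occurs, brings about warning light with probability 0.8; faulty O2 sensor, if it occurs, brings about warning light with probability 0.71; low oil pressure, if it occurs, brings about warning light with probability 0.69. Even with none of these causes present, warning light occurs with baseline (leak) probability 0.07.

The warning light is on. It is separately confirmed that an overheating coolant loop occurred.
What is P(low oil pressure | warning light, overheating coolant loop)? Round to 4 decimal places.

P(low oil pressure | warning light, overheating coolant loop) ≈ 0.4164

Under noisy-OR, P(warning light | causes) = 1 − (1−0.07)·∏(1−qᵢ) over the active causes.
P(warning light | overheating coolant loop) = 0.814*0.68*0.61 + 0.94234*0.68*0.39 + 0.94606*0.32*0.61 + 0.983279*0.32*0.39 = 0.337647 + 0.249909 + 0.184671 + 0.122713 = 0.894940
The low oil pressure-present share is 0.249909 + 0.122713 = 0.372622.
P(low oil pressure | warning light, overheating coolant loop) = 0.372622 / 0.894940 ≈ 0.4164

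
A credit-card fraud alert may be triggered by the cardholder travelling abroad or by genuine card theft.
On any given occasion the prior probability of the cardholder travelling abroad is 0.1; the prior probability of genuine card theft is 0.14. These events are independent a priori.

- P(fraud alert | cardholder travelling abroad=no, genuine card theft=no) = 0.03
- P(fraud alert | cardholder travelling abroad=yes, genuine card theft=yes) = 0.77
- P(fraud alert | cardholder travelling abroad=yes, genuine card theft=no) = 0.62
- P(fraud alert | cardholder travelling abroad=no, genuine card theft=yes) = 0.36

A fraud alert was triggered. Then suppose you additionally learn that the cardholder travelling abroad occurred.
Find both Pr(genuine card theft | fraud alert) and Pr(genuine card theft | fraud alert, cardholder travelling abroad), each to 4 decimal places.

Pr(genuine card theft | fraud alert) ≈ 0.4231; Pr(genuine card theft | fraud alert, cardholder travelling abroad) ≈ 0.1682

P(fraud alert) = 0.03×0.9×0.86 + 0.36×0.9×0.14 + 0.62×0.1×0.86 + 0.77×0.1×0.14 = 0.023220 + 0.045360 + 0.053320 + 0.010780 = 0.132680
Restricting to configurations with genuine card theft present: 0.045360 + 0.010780 = 0.056140.
Hence the posterior is 0.056140/0.132680 ≈ 0.4231.

Now condition on the additional information:
By total probability over both values of genuine card theft:
  P(fraud alert | cardholder travelling abroad) = 0.62*0.86 + 0.77*0.14
        = 0.533200 + 0.107800 = 0.641000
Configurations with genuine card theft contribute 0.107800, so
  P(genuine card theft | fraud alert, cardholder travelling abroad) = 0.107800 / 0.641000 ≈ 0.1682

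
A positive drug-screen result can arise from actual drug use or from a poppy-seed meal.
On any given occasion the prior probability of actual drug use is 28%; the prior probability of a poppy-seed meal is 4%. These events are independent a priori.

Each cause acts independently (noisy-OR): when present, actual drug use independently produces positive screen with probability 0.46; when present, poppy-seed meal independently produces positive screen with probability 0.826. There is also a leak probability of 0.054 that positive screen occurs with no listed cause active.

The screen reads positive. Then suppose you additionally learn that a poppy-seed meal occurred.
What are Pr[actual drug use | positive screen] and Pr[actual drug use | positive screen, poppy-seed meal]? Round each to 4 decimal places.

Pr[actual drug use | positive screen] ≈ 0.6977; Pr[actual drug use | positive screen, poppy-seed meal] ≈ 0.2978

Under noisy-OR, P(positive screen | causes) = 1 − (1−0.054)·∏(1−qᵢ) over the active causes.
P(positive screen) = 0.054*0.72*0.96 + 0.835396*0.72*0.04 + 0.48916*0.28*0.96 + 0.911114*0.28*0.04 = 0.037325 + 0.024059 + 0.131486 + 0.010204 = 0.203074
The actual drug use-present share is 0.131486 + 0.010204 = 0.141690.
P(actual drug use | positive screen) = 0.141690 / 0.203074 ≈ 0.6977

Now also conditioning on poppy-seed meal=true:
Numerator (weight on configurations with actual drug use): 0.911114·0.28 = 0.255112
The normalizing constant is 0.835396·0.72 + 0.911114·0.28 = 0.856597
Posterior = 0.255112 / 0.856597 ≈ 0.2978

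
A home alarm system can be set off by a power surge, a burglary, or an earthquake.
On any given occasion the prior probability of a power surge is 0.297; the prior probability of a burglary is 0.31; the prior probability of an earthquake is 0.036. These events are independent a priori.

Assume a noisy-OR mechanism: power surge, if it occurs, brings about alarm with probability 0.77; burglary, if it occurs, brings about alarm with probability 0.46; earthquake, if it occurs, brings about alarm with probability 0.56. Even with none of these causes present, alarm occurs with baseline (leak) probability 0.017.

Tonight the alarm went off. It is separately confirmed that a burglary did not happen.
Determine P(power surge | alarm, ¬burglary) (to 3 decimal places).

P(power surge | alarm, ¬burglary) ≈ 0.899

Under noisy-OR, P(alarm | causes) = 1 − (1−0.017)·∏(1−qᵢ) over the active causes.
For the numerator, keep only power surge=true terms: 0.221577 + 0.009628 = 0.231205
Denominator P(alarm | ¬burglary): 0.017*0.703*0.964 + 0.56748*0.703*0.036 + 0.77391*0.297*0.964 + 0.90052*0.297*0.036 = 0.257088
P(power surge | alarm, ¬burglary) = 0.231205/0.257088 ≈ 0.899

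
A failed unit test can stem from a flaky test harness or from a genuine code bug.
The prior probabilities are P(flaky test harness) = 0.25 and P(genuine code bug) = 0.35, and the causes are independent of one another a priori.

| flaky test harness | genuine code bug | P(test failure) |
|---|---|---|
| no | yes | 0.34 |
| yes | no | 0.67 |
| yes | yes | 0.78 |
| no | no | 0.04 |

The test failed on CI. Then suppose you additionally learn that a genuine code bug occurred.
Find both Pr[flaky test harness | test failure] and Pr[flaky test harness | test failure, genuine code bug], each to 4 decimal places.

Pr[flaky test harness | test failure] ≈ 0.6196; Pr[flaky test harness | test failure, genuine code bug] ≈ 0.4333

P(test failure) = 0.04*0.75*0.65 + 0.34*0.75*0.35 + 0.67*0.25*0.65 + 0.78*0.25*0.35 = 0.019500 + 0.089250 + 0.108875 + 0.068250 = 0.285875
The flaky test harness-present share is 0.108875 + 0.068250 = 0.177125.
So P(flaky test harness | test failure) = 0.177125/0.285875 ≈ 0.6196.

Now condition on the additional information:
Sum P(test failure|·) weighted by the priors over both values of flaky test harness:
  P(test failure | genuine code bug) = 0.34×0.75 + 0.78×0.25
        = 0.255000 + 0.195000 = 0.450000
Keeping only the flaky test harness-present terms gives 0.195000, so
  P(flaky test harness | test failure, genuine code bug) = 0.195000 / 0.450000 ≈ 0.4333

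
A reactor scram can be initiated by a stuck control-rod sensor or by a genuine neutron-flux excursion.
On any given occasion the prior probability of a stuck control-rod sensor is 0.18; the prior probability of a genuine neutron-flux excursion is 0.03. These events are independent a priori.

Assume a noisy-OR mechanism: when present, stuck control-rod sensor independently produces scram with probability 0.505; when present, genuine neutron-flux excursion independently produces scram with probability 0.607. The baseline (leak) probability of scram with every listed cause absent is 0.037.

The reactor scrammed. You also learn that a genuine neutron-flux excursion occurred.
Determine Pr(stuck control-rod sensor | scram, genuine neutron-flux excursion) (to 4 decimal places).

Under noisy-OR, P(scram | causes) = 1 − (1−0.037)·∏(1−qᵢ) over the active causes.
Sum P(scram|·) weighted by the priors over both values of stuck control-rod sensor:
  P(scram | genuine neutron-flux excursion) = 0.621541*0.82 + 0.812663*0.18
        = 0.509664 + 0.146279 = 0.655943
The terms with stuck control-rod sensor present sum to 0.146279, so
  P(stuck control-rod sensor | scram, genuine neutron-flux excursion) = 0.146279 / 0.655943 ≈ 0.2230

Pr(stuck control-rod sensor | scram, genuine neutron-flux excursion) ≈ 0.2230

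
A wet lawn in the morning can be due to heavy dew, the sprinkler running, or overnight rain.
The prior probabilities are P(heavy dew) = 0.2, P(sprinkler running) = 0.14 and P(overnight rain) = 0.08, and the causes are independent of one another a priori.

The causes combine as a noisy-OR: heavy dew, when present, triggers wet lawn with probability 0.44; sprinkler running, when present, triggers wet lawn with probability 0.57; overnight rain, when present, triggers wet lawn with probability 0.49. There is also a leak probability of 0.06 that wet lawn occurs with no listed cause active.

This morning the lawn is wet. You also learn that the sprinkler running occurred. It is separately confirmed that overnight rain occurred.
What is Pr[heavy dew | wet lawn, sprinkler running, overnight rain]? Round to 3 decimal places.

Under noisy-OR, P(wet lawn | causes) = 1 − (1−0.06)·∏(1−qᵢ) over the active causes.
Numerator (weight on configurations with heavy dew): 0.88456·0.2 = 0.176912
The normalizing constant is 0.793858·0.8 + 0.88456·0.2 = 0.811998
Posterior = 0.176912 / 0.811998 ≈ 0.218

Pr[heavy dew | wet lawn, sprinkler running, overnight rain] ≈ 0.218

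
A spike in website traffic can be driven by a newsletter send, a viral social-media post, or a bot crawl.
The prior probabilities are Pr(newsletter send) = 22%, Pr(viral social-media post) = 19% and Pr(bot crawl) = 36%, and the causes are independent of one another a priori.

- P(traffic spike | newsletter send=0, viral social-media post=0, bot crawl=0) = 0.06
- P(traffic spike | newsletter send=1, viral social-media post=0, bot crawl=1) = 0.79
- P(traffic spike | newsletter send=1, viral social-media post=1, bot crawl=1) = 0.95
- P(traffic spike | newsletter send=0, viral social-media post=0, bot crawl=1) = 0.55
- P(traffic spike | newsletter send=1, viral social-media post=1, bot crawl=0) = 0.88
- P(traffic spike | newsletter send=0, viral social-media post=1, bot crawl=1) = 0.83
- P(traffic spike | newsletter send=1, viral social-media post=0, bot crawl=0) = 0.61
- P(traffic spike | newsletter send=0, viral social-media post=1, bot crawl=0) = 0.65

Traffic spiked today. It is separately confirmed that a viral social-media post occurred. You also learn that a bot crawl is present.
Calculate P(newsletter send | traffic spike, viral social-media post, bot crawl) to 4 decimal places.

P(traffic spike | viral social-media post, bot crawl) = 0.83·0.78 + 0.95·0.22 = 0.647400 + 0.209000 = 0.856400
Of this, 0.209000 comes from 0.95·0.22 (the newsletter send=true cases).
P(newsletter send | traffic spike, viral social-media post, bot crawl) = 0.209000 / 0.856400 ≈ 0.2440

P(newsletter send | traffic spike, viral social-media post, bot crawl) ≈ 0.2440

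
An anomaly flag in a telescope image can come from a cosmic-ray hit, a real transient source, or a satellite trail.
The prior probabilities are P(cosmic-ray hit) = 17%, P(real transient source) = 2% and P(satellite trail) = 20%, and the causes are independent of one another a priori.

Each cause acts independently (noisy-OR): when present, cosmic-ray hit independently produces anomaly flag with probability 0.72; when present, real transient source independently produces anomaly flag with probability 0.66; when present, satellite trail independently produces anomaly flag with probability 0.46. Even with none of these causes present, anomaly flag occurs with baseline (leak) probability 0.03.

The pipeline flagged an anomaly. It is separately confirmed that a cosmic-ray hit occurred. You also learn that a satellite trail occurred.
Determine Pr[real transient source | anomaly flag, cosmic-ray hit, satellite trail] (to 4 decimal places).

Pr[real transient source | anomaly flag, cosmic-ray hit, satellite trail] ≈ 0.0222

Under noisy-OR, P(anomaly flag | causes) = 1 − (1−0.03)·∏(1−qᵢ) over the active causes.
P(anomaly flag | cosmic-ray hit, satellite trail) = 0.853336*0.98 + 0.950134*0.02 = 0.836269 + 0.019003 = 0.855272
Of this, 0.019003 comes from 0.950134*0.02 (the real transient source=true cases).
P(real transient source | anomaly flag, cosmic-ray hit, satellite trail) = 0.019003 / 0.855272 ≈ 0.0222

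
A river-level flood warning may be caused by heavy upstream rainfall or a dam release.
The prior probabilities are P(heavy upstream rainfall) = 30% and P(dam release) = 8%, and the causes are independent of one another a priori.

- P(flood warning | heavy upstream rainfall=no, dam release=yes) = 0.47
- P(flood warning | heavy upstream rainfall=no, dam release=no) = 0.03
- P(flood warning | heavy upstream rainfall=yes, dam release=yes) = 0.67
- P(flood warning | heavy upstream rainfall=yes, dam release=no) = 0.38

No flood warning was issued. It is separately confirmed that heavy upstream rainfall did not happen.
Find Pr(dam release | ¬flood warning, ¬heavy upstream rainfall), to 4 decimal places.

Pr(dam release | ¬flood warning, ¬heavy upstream rainfall) ≈ 0.0454

Sum P(¬flood warning|·) weighted by the priors over both values of dam release:
  P(¬flood warning | ¬heavy upstream rainfall) = 0.97×0.92 + 0.53×0.08
        = 0.892400 + 0.042400 = 0.934800
Keeping only the dam release-present terms gives 0.042400, so
  P(dam release | ¬flood warning, ¬heavy upstream rainfall) = 0.042400 / 0.934800 ≈ 0.0454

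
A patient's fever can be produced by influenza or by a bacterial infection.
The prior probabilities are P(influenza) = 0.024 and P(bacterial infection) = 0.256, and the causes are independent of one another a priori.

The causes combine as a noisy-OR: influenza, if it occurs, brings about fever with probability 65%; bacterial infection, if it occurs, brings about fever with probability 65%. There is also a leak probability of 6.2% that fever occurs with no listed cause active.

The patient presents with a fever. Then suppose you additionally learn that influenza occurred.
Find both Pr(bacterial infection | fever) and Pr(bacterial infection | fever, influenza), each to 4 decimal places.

Under noisy-OR, P(fever | causes) = 1 − (1−0.062)·∏(1−qᵢ) over the active causes.
Sum P(fever|·) weighted by the priors over the 4 (influenza, bacterial infection) configurations:
  P(fever) = 0.062*0.976*0.744 + 0.6717*0.976*0.256 + 0.6717*0.024*0.744 + 0.885095*0.024*0.256
        = 0.045021 + 0.167828 + 0.011994 + 0.005438 = 0.230281
Configurations with bacterial infection contribute 0.173266, so
  P(bacterial infection | fever) = 0.173266 / 0.230281 ≈ 0.7524

Now also conditioning on influenza=true:
Enumerate both values of bacterial infection and weight by the priors:
  P(fever | influenza) = 0.6717*0.744 + 0.885095*0.256
        = 0.499745 + 0.226584 = 0.726329
The terms with bacterial infection present sum to 0.226584, so
  P(bacterial infection | fever, influenza) = 0.226584 / 0.726329 ≈ 0.3120
— influenza explains away the evidence for bacterial infection.

Pr(bacterial infection | fever) ≈ 0.7524; Pr(bacterial infection | fever, influenza) ≈ 0.3120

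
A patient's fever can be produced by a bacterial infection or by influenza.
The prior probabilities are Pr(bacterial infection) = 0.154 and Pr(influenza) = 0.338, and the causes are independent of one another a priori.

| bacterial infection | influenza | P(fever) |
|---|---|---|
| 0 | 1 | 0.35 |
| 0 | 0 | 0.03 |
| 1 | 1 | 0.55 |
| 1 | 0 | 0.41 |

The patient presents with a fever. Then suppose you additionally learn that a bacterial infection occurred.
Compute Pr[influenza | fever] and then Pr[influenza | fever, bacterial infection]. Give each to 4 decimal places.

For the numerator, keep only influenza=true terms: 0.100082 + 0.028629 = 0.128711
Normalizer over all consistent configurations: 0.03×0.846×0.662 + 0.35×0.846×0.338 + 0.41×0.154×0.662 + 0.55×0.154×0.338 = 0.187312
P(influenza | fever) = 0.128711/0.187312 ≈ 0.6871

Now condition on the additional information:
Numerator (weight on configurations with influenza): 0.55*0.338 = 0.185900
Denominator P(fever | bacterial infection): 0.41*0.662 + 0.55*0.338 = 0.457320
Posterior = 0.185900 / 0.457320 ≈ 0.4065
This is intercausal reasoning (explaining away): once bacterial infection accounts for the fever, influenza becomes less likely.

Pr[influenza | fever] ≈ 0.6871; Pr[influenza | fever, bacterial infection] ≈ 0.4065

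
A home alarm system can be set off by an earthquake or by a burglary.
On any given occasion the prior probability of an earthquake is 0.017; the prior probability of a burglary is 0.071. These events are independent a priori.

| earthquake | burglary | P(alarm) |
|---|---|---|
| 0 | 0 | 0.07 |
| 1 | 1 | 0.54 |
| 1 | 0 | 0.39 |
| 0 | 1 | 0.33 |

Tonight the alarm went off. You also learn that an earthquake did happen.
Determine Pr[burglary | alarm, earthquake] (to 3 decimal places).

Pr[burglary | alarm, earthquake] ≈ 0.096

P(alarm | earthquake) = 0.39×0.929 + 0.54×0.071 = 0.362310 + 0.038340 = 0.400650
The burglary-present share is 0.54×0.071 = 0.038340.
Hence the posterior is 0.038340/0.400650 ≈ 0.096.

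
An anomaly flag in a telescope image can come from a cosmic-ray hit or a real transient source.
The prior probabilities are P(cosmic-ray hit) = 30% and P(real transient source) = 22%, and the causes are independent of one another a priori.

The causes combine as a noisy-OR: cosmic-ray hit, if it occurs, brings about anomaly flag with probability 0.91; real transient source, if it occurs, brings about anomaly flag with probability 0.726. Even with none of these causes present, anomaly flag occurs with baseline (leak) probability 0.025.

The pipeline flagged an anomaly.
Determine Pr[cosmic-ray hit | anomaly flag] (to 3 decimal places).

Under noisy-OR, P(anomaly flag | causes) = 1 − (1−0.025)·∏(1−qᵢ) over the active causes.
For the numerator, keep only cosmic-ray hit=true terms: 0.213467 + 0.064413 = 0.277880
The normalizing constant is 0.025·0.7·0.78 + 0.73285·0.7·0.22 + 0.91225·0.3·0.78 + 0.975957·0.3·0.22 = 0.404389
Posterior = 0.277880 / 0.404389 ≈ 0.687

Pr[cosmic-ray hit | anomaly flag] ≈ 0.687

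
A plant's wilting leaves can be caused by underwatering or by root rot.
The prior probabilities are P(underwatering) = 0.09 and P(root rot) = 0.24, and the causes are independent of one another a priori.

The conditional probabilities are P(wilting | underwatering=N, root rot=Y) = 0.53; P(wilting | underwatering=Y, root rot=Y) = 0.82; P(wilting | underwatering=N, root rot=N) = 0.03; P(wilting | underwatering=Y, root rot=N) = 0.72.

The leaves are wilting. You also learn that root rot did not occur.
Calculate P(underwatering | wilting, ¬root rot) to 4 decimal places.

Weight on underwatering=true, given the evidence: 0.72·0.09 = 0.064800
Denominator P(wilting | ¬root rot): 0.03·0.91 + 0.72·0.09 = 0.092100
Posterior = 0.064800 / 0.092100 ≈ 0.7036

P(underwatering | wilting, ¬root rot) ≈ 0.7036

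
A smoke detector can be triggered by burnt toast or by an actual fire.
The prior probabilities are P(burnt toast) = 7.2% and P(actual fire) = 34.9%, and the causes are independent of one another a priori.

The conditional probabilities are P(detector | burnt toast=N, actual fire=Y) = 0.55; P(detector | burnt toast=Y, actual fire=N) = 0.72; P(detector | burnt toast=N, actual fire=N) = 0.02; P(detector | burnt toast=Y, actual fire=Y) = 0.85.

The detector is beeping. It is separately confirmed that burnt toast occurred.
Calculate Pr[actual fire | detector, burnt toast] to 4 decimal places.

Pr[actual fire | detector, burnt toast] ≈ 0.3876

P(detector | burnt toast) = 0.72×0.651 + 0.85×0.349 = 0.468720 + 0.296650 = 0.765370
Of this, 0.296650 comes from 0.85×0.349 (the actual fire=true cases).
Hence the posterior is 0.296650/0.765370 ≈ 0.3876.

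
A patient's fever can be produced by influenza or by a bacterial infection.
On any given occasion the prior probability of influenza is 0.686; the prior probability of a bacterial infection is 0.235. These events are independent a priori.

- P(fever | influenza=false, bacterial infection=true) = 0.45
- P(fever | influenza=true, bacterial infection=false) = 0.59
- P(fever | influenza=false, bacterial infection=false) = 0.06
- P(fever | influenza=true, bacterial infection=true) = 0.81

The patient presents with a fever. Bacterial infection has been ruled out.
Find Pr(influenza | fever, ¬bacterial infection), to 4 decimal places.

Pr(influenza | fever, ¬bacterial infection) ≈ 0.9555

Numerator (weight on configurations with influenza): 0.59·0.686 = 0.404740
Denominator P(fever | ¬bacterial infection): 0.06·0.314 + 0.59·0.686 = 0.423580
Posterior = 0.404740 / 0.423580 ≈ 0.9555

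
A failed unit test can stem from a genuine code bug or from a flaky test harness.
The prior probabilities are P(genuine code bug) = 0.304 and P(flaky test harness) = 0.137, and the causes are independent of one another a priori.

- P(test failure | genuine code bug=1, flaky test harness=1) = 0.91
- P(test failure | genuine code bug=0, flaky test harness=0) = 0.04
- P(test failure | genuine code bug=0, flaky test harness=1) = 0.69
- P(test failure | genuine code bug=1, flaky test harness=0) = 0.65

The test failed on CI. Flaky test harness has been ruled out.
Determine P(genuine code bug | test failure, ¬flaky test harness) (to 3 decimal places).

P(genuine code bug | test failure, ¬flaky test harness) ≈ 0.877

P(test failure | ¬flaky test harness) = 0.04×0.696 + 0.65×0.304 = 0.027840 + 0.197600 = 0.225440
Restricting to configurations with genuine code bug present: 0.65×0.304 = 0.197600.
P(genuine code bug | test failure, ¬flaky test harness) = 0.197600 / 0.225440 ≈ 0.877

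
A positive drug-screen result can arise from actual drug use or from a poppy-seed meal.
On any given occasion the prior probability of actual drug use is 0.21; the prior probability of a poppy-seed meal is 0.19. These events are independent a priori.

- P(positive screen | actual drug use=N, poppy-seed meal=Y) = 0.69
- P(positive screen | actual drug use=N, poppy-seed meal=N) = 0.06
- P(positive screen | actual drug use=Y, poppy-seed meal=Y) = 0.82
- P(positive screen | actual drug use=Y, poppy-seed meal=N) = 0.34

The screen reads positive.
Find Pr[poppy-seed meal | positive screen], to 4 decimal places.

Pr[poppy-seed meal | positive screen] ≈ 0.5861

Sum P(positive screen|·) weighted by the priors over the 4 (actual drug use, poppy-seed meal) configurations:
  P(positive screen) = 0.06·0.79·0.81 + 0.69·0.79·0.19 + 0.34·0.21·0.81 + 0.82·0.21·0.19
        = 0.038394 + 0.103569 + 0.057834 + 0.032718 = 0.232515
The terms with poppy-seed meal present sum to 0.136287, so
  P(poppy-seed meal | positive screen) = 0.136287 / 0.232515 ≈ 0.5861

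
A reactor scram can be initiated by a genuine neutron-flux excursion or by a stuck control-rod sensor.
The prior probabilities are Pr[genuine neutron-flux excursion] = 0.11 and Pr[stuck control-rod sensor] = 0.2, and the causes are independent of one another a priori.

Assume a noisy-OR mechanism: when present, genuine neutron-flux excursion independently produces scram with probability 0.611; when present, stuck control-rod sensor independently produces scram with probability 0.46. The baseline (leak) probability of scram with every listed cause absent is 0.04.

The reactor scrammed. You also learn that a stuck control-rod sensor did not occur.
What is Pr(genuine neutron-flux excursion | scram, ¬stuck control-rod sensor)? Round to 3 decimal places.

Under noisy-OR, P(scram | causes) = 1 − (1−0.04)·∏(1−qᵢ) over the active causes.
Sum P(scram|·) weighted by the priors over both values of genuine neutron-flux excursion:
  P(scram | ¬stuck control-rod sensor) = 0.04×0.89 + 0.62656×0.11
        = 0.035600 + 0.068922 = 0.104522
Configurations with genuine neutron-flux excursion contribute 0.068922, so
  P(genuine neutron-flux excursion | scram, ¬stuck control-rod sensor) = 0.068922 / 0.104522 ≈ 0.659

Pr(genuine neutron-flux excursion | scram, ¬stuck control-rod sensor) ≈ 0.659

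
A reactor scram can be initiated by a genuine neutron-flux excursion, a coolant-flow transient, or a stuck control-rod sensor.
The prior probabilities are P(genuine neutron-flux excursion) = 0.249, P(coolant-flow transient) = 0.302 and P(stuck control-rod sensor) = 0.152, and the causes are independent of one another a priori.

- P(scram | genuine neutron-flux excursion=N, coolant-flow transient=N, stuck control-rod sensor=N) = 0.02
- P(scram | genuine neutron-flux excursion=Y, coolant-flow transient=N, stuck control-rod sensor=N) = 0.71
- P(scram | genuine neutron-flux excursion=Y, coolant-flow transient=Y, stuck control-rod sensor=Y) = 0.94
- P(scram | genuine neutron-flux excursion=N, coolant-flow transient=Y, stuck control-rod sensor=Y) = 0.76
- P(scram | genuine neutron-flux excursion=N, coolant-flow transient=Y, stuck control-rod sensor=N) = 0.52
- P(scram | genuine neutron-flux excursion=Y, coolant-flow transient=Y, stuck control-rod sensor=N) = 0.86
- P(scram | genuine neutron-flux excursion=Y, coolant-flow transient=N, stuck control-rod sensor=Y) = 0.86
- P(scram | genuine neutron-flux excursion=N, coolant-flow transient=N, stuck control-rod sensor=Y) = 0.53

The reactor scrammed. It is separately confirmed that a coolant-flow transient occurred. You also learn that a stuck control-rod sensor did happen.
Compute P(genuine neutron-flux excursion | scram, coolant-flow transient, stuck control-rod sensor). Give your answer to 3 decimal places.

P(scram | coolant-flow transient, stuck control-rod sensor) = 0.76×0.751 + 0.94×0.249 = 0.570760 + 0.234060 = 0.804820
The genuine neutron-flux excursion-present share is 0.94×0.249 = 0.234060.
P(genuine neutron-flux excursion | scram, coolant-flow transient, stuck control-rod sensor) = 0.234060 / 0.804820 ≈ 0.291

P(genuine neutron-flux excursion | scram, coolant-flow transient, stuck control-rod sensor) ≈ 0.291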